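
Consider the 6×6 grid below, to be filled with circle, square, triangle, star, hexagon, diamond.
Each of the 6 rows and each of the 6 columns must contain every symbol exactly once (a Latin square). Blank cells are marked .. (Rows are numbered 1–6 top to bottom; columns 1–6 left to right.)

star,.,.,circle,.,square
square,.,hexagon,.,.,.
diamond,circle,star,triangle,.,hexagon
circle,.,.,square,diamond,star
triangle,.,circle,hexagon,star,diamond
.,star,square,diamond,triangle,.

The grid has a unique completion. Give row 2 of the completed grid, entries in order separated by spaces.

square diamond hexagon star circle triangle

Row 2, column 4: row 2 has {square, hexagon} and column 4 has {circle, square, triangle, hexagon, diamond}, leaving only star.
Row 2, column 5: row 2 has {square, star, hexagon} and column 5 has {triangle, star, diamond}, leaving only circle.
Row 2, column 6: row 2 has {circle, square, star, hexagon} and column 6 has {square, star, hexagon, diamond}, leaving only triangle.
Row 2, column 2: row 2 has {circle, square, triangle, star, hexagon} and column 2 has {circle, star}, leaving only diamond.
So row 2 reads: square diamond hexagon star circle triangle.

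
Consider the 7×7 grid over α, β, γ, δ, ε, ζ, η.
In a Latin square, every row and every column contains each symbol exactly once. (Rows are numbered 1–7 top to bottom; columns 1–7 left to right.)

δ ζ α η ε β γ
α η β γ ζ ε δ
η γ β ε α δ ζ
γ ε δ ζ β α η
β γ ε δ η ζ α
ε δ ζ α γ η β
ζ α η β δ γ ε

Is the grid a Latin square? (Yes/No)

No

Every row is a permutation, but column 2 contains γ twice (at rows 3 and 5).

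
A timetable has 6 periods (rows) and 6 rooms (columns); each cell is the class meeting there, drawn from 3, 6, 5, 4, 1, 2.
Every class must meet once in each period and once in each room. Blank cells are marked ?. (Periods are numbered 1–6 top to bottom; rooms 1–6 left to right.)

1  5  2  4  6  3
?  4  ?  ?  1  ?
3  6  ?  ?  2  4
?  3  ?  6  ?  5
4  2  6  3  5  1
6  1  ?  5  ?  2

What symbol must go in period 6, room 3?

4

Period 2, room 4: period 2 has {4, 1} and room 4 has {3, 6, 5, 4}, leaving only 2.
Period 2, room 1: period 2 has {4, 1, 2} and room 1 has {3, 6, 4, 1}, leaving only 5.
Period 2, room 3: period 2 has {5, 4, 1, 2} and room 3 has {6, 2}, leaving only 3.
Period 6 already has {6, 5, 1, 2} and room 3 already has {3, 6, 2}, so period 6, room 3 must be 4.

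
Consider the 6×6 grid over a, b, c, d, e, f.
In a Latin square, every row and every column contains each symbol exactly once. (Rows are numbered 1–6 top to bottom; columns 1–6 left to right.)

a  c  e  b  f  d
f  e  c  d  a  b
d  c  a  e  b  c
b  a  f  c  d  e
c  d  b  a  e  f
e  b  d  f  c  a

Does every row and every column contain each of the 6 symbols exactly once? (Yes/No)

Column 2 contains c twice (at rows 1 and 3), so it is not a permutation.

No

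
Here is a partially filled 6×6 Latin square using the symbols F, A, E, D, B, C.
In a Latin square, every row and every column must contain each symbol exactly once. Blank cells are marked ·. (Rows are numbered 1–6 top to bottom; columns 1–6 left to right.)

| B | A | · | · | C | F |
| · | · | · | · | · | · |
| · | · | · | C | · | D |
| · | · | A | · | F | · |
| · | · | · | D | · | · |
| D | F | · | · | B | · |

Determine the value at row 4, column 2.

Row 1, column 4: row 1 has {F, A, B, C} and column 4 has {D, C}, leaving only E.
Row 1, column 3: row 1 has {F, A, E, B, C} and column 3 has {A}, leaving only D.
Row 4, column 4: row 4 has {F, A} and column 4 has {E, D, C}, leaving only B.
Row 6, column 4: row 6 has {F, D, B} and column 4 has {E, D, B, C}, leaving only A.
Row 2, column 4: row 2 has {} and column 4 has {A, E, D, B, C}, leaving only F.
Row 4, column 2 is narrowed to {E, D, C}.
If it were E, then row 4, column 6 would be left with no valid symbol.
If it were C, then row 4, column 6 would be left with no valid symbol.
So row 4, column 2 must be D.

D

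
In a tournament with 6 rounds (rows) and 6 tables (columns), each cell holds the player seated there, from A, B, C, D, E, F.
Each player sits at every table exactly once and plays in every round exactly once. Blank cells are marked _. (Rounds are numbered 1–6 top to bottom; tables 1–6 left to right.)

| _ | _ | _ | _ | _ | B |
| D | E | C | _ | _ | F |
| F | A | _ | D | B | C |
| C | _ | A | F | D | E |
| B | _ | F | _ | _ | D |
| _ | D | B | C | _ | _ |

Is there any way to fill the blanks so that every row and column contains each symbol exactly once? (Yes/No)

Yes

No round or table among the givens repeats a symbol, and propagating forced cells runs into no contradiction.
One valid completion exists (for instance, A F D E C B / D E C B A F / F A E D B C / C B A F D E / B C F A E D / E D B C F A).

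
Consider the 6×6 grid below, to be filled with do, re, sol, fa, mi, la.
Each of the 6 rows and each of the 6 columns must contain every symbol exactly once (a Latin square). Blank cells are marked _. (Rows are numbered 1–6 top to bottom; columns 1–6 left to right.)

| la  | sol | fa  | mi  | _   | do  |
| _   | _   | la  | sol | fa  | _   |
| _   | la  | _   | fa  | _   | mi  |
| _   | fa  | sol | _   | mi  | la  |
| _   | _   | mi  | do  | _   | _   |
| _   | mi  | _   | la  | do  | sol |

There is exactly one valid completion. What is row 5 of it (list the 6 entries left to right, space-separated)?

sol re mi do la fa

Row 5, column 2: row 5 has {do, mi} and column 2 has {sol, fa, mi, la}, leaving only re.
Row 5, column 6: row 5 has {do, re, mi} and column 6 has {do, sol, mi, la}, leaving only fa.
Row 5, column 1: row 5 has {do, re, fa, mi} and column 1 has {la}, leaving only sol.
Row 5, column 5: row 5 has {do, re, sol, fa, mi} and column 5 has {do, fa, mi}, leaving only la.
So row 5 reads: sol re mi do la fa.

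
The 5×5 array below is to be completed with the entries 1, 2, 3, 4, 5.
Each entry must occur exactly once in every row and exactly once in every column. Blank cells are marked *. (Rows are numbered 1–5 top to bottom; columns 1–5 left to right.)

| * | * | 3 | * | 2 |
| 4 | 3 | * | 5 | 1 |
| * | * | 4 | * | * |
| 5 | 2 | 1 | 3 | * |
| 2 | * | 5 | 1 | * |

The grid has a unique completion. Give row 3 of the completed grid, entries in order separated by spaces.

Row 3, column 4: row 3 has {4} and column 4 has {1, 3, 5}, leaving only 2.
Row 1, column 1: row 1 has {2, 3} and column 1 has {2, 4, 5}, leaving only 1.
Row 3, column 1: row 3 has {2, 4} and column 1 has {1, 2, 4, 5}, leaving only 3.
Row 3, column 5: row 3 has {2, 3, 4} and column 5 has {1, 2}, leaving only 5.
Row 3, column 2: row 3 has {2, 3, 4, 5} and column 2 has {2, 3}, leaving only 1.
So row 3 reads: 3 1 4 2 5.

3 1 4 2 5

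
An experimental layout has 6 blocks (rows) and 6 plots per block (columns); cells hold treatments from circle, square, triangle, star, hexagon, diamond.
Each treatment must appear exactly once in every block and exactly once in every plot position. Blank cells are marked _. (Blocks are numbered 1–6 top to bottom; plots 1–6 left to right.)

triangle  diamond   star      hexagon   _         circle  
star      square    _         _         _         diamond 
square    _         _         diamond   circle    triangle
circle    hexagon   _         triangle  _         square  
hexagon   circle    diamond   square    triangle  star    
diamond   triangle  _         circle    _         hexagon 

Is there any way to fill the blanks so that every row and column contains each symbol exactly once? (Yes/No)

No

Block 2, plot 4: block 2 together with plot 4 already contain {circle, square, triangle, star, hexagon, diamond} — every symbol — so nothing can go there. The grid has no valid completion.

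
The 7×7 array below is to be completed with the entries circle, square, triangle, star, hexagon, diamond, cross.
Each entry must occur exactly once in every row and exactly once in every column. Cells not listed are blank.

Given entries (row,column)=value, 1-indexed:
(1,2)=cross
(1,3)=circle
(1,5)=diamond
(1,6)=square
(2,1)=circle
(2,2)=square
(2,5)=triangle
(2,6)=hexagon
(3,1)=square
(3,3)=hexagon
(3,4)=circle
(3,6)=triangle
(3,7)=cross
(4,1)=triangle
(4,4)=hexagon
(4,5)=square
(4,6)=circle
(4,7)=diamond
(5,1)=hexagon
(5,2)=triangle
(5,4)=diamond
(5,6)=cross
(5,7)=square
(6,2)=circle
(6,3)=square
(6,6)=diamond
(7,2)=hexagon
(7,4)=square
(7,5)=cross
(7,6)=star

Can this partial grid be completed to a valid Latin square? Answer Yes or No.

Yes

No row or column among the givens repeats a symbol, and propagating forced cells runs into no contradiction.
One valid completion exists (for instance, star cross circle triangle diamond square hexagon / circle square diamond cross triangle hexagon star / square diamond hexagon circle star triangle cross / triangle star cross hexagon square circle diamond / hexagon triangle star diamond circle cross square / cross circle square star hexagon diamond triangle / diamond hexagon triangle square cross star circle).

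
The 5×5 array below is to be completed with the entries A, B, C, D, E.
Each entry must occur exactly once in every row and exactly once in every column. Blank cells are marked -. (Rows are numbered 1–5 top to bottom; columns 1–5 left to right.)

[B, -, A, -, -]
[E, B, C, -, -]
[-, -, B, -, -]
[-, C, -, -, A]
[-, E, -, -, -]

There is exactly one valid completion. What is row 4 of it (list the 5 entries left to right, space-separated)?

D C E B A

Row 4, column 1: row 4 has {A, C} and column 1 has {B, E}, leaving only D.
Row 4, column 3: row 4 has {A, C, D} and column 3 has {A, B, C}, leaving only E.
Row 4, column 4: row 4 has {A, C, D, E} and column 4 has {}, leaving only B.
So row 4 reads: D C E B A.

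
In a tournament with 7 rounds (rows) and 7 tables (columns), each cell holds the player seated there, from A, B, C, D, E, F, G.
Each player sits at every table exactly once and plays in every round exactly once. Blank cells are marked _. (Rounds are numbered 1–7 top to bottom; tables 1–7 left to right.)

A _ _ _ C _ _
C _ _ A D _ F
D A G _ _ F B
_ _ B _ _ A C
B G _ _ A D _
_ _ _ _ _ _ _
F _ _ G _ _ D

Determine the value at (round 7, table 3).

A

Round 2, table 3: round 2 has {A, C, D, F} and table 3 has {B, G}, leaving only E.
Round 2, table 2: round 2 has {A, C, D, E, F} and table 2 has {A, G}, leaving only B.
Round 2, table 6: round 2 has {A, B, C, D, E, F} and table 6 has {A, D, F}, leaving only G.
Round 3, table 5: round 3 has {A, B, D, F, G} and table 5 has {A, C, D}, leaving only E.
Round 3, table 4: round 3 has {A, B, D, E, F, G} and table 4 has {A, G}, leaving only C.
Round 5, table 7: round 5 has {A, B, D, G} and table 7 has {B, C, D, F}, leaving only E.
Round 1, table 7: round 1 has {A, C} and table 7 has {B, C, D, E, F}, leaving only G.
Round 5, table 4: round 5 has {A, B, D, E, G} and table 4 has {A, C, G}, leaving only F.
Round 5, table 3: round 5 has {A, B, D, E, F, G} and table 3 has {B, E, G}, leaving only C.
Round 7 already has {D, F, G} and table 3 already has {B, C, E, G}, so round 7, table 3 must be A.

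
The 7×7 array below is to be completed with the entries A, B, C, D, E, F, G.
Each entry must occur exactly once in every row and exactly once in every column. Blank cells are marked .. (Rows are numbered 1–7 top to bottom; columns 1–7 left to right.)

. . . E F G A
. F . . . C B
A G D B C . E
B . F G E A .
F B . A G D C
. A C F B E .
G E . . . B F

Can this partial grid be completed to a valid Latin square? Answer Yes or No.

Yes

No row or column among the givens repeats a symbol, and propagating forced cells runs into no contradiction.
One valid completion exists (for instance, C D B E F G A / E F G D A C B / A G D B C F E / B C F G E A D / F B E A G D C / D A C F B E G / G E A C D B F).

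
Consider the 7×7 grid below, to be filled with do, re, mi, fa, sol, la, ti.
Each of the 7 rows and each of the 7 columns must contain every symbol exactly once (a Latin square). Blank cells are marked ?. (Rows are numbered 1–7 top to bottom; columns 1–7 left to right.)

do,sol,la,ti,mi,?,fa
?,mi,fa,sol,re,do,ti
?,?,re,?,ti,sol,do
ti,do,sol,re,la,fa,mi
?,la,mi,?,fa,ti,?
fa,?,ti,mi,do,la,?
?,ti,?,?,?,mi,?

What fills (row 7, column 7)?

Row 1, column 6: row 1 has {do, mi, fa, sol, la, ti} and column 6 has {do, mi, fa, sol, la, ti}, leaving only re.
Row 2, column 1: row 2 has {do, re, mi, fa, sol, ti} and column 1 has {do, fa, ti}, leaving only la.
Row 3, column 1: row 3 has {do, re, sol, ti} and column 1 has {do, fa, la, ti}, leaving only mi.
Row 3, column 2: row 3 has {do, re, mi, sol, ti} and column 2 has {do, mi, sol, la, ti}, leaving only fa.
Row 3, column 4: row 3 has {do, re, mi, fa, sol, ti} and column 4 has {re, mi, sol, ti}, leaving only la.
Row 5, column 4: row 5 has {mi, fa, la, ti} and column 4 has {re, mi, sol, la, ti}, leaving only do.
Row 6, column 2: row 6 has {do, mi, fa, la, ti} and column 2 has {do, mi, fa, sol, la, ti}, leaving only re.
Row 6, column 7: row 6 has {do, re, mi, fa, la, ti} and column 7 has {do, mi, fa, ti}, leaving only sol.
Row 5, column 7: row 5 has {do, mi, fa, la, ti} and column 7 has {do, mi, fa, sol, ti}, leaving only re.
Row 7 already has {mi, ti} and column 7 already has {do, re, mi, fa, sol, ti}, so row 7, column 7 must be la.

la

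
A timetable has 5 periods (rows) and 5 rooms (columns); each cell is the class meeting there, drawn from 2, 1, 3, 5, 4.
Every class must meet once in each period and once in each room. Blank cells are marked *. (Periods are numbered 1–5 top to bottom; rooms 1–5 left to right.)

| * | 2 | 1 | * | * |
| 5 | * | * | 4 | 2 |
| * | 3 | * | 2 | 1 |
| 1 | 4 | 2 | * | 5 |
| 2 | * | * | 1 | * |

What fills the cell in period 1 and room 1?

3

Period 2, room 2: period 2 has {2, 5, 4} and room 2 has {2, 3, 4}, leaving only 1.
Period 2, room 3: period 2 has {2, 1, 5, 4} and room 3 has {2, 1}, leaving only 3.
Period 3, room 1: period 3 has {2, 1, 3} and room 1 has {2, 1, 5}, leaving only 4.
Period 1 already has {2, 1} and room 1 already has {2, 1, 5, 4}, so period 1, room 1 must be 3.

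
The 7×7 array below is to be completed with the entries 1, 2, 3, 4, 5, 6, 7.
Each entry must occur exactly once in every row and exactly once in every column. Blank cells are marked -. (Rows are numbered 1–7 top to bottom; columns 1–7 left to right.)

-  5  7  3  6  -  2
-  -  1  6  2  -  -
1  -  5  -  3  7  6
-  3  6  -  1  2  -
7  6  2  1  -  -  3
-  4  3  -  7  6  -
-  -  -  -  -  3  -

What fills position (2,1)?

3

Row 1, column 1: row 1 has {2, 3, 5, 6, 7} and column 1 has {1, 7}, leaving only 4.
Row 1, column 6: row 1 has {2, 3, 4, 5, 6, 7} and column 6 has {2, 3, 6, 7}, leaving only 1.
Row 2, column 2: row 2 has {1, 2, 6} and column 2 has {3, 4, 5, 6}, leaving only 7.
Row 3, column 2: row 3 has {1, 3, 5, 6, 7} and column 2 has {3, 4, 5, 6, 7}, leaving only 2.
Row 3, column 4: row 3 has {1, 2, 3, 5, 6, 7} and column 4 has {1, 3, 6}, leaving only 4.
Row 4, column 1: row 4 has {1, 2, 3, 6} and column 1 has {1, 4, 7}, leaving only 5.
Row 2 already has {1, 2, 6, 7} and column 1 already has {1, 4, 5, 7}, so row 2, column 1 must be 3.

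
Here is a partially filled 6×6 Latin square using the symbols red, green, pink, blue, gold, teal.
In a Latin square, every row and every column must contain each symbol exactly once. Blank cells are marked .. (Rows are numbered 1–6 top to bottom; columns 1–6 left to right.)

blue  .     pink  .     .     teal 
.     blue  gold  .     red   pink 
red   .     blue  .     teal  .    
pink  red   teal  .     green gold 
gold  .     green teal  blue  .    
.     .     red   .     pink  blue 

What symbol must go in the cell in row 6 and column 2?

teal

Row 1, column 5: row 1 has {pink, blue, teal} and column 5 has {red, green, pink, blue, teal}, leaving only gold.
Row 1, column 2: row 1 has {pink, blue, gold, teal} and column 2 has {red, blue}, leaving only green.
Row 1, column 4: row 1 has {green, pink, blue, gold, teal} and column 4 has {teal}, leaving only red.
Row 2, column 4: row 2 has {red, pink, blue, gold} and column 4 has {red, teal}, leaving only green.
Row 2, column 1: row 2 has {red, green, pink, blue, gold} and column 1 has {red, pink, blue, gold}, leaving only teal.
Row 3, column 6: row 3 has {red, blue, teal} and column 6 has {pink, blue, gold, teal}, leaving only green.
Row 4, column 4: row 4 has {red, green, pink, gold, teal} and column 4 has {red, green, teal}, leaving only blue.
Row 5, column 2: row 5 has {green, blue, gold, teal} and column 2 has {red, green, blue}, leaving only pink.
Row 3, column 2: row 3 has {red, green, blue, teal} and column 2 has {red, green, pink, blue}, leaving only gold.
Row 6 already has {red, pink, blue} and column 2 already has {red, green, pink, blue, gold}, so row 6, column 2 must be teal.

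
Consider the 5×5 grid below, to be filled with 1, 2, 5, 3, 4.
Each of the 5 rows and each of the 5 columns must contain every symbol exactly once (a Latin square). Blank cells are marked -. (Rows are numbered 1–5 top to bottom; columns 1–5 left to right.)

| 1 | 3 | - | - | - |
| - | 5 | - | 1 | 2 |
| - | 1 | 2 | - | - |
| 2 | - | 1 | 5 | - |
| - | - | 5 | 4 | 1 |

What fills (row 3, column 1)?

Row 1, column 3: row 1 has {1, 3} and column 3 has {1, 2, 5}, leaving only 4.
Row 1, column 4: row 1 has {1, 3, 4} and column 4 has {1, 5, 4}, leaving only 2.
Row 1, column 5: row 1 has {1, 2, 3, 4} and column 5 has {1, 2}, leaving only 5.
Row 2, column 3: row 2 has {1, 2, 5} and column 3 has {1, 2, 5, 4}, leaving only 3.
Row 2, column 1: row 2 has {1, 2, 5, 3} and column 1 has {1, 2}, leaving only 4.
Row 3, column 4: row 3 has {1, 2} and column 4 has {1, 2, 5, 4}, leaving only 3.
Row 3 already has {1, 2, 3} and column 1 already has {1, 2, 4}, so row 3, column 1 must be 5.

5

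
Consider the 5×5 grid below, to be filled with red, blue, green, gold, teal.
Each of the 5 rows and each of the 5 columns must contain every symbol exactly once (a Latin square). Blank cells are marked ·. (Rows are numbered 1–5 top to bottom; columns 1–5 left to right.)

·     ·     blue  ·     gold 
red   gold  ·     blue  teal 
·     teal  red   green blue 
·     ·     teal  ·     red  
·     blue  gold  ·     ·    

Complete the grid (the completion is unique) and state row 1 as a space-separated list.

Row 2, column 3: row 2 has {red, blue, gold, teal} and column 3 has {red, blue, gold, teal}, leaving only green.
Row 3, column 1: row 3 has {red, blue, green, teal} and column 1 has {red}, leaving only gold.
Row 4, column 2: row 4 has {red, teal} and column 2 has {blue, gold, teal}, leaving only green.
Row 1, column 2: row 1 has {blue, gold} and column 2 has {blue, green, gold, teal}, leaving only red.
Row 1, column 4: row 1 has {red, blue, gold} and column 4 has {blue, green}, leaving only teal.
Row 1, column 1: row 1 has {red, blue, gold, teal} and column 1 has {red, gold}, leaving only green.
So row 1 reads: green red blue teal gold.

green red blue teal gold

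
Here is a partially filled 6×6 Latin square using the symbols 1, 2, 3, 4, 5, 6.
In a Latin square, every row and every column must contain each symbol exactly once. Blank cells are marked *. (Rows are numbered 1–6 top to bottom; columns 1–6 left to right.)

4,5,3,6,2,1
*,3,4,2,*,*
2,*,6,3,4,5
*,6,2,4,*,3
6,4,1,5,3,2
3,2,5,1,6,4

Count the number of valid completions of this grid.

Row 2, column 1: eliminating its row and column leaves {1, 5}.
Row 2, column 5: eliminating its row and column leaves {1, 5}.
Row 2, column 6: eliminating its row and column leaves {6}.
Row 3, column 2: eliminating its row and column leaves {1}.
Row 4, column 1: eliminating its row and column leaves {1, 5}.
Row 4, column 5: eliminating its row and column leaves {1, 5}.
Enumerating the assignments across these blanks that avoid any row or column repeat gives 2 completions.

2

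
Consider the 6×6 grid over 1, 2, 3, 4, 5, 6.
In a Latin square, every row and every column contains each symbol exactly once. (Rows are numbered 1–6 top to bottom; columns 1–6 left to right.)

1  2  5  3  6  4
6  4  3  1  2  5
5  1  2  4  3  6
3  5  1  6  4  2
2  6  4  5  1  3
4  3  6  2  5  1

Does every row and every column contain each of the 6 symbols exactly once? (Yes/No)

Each row is a permutation of the 6 symbols, and so is each column.

Yes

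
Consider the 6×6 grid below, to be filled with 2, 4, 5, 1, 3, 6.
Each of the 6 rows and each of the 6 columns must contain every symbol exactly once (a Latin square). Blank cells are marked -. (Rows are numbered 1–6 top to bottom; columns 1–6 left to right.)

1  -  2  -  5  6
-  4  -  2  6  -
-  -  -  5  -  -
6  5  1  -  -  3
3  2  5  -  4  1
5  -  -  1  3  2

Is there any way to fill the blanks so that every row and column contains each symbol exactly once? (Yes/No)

No

Row 2, column 1: row 2 together with column 1 already contain {2, 4, 5, 1, 3, 6} — every symbol — so nothing can go there. The grid has no valid completion.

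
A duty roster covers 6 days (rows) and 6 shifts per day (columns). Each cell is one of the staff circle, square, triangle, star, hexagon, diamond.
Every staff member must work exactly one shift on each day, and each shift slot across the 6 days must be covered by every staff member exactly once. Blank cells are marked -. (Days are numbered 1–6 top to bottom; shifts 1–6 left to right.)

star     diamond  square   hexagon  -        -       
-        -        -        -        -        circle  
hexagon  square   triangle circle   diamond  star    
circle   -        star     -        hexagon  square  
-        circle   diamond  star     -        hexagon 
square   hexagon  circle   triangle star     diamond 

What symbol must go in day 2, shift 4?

Day 1, shift 6: day 1 has {square, star, hexagon, diamond} and shift 6 has {circle, square, star, hexagon, diamond}, leaving only triangle.
Day 1, shift 5: day 1 has {square, triangle, star, hexagon, diamond} and shift 5 has {star, hexagon, diamond}, leaving only circle.
Day 2, shift 3: day 2 has {circle} and shift 3 has {circle, square, triangle, star, diamond}, leaving only hexagon.
Day 4, shift 2: day 4 has {circle, square, star, hexagon} and shift 2 has {circle, square, hexagon, diamond}, leaving only triangle.
Day 2, shift 2: day 2 has {circle, hexagon} and shift 2 has {circle, square, triangle, hexagon, diamond}, leaving only star.
Day 4, shift 4: day 4 has {circle, square, triangle, star, hexagon} and shift 4 has {circle, triangle, star, hexagon}, leaving only diamond.
Day 2 already has {circle, star, hexagon} and shift 4 already has {circle, triangle, star, hexagon, diamond}, so day 2, shift 4 must be square.

square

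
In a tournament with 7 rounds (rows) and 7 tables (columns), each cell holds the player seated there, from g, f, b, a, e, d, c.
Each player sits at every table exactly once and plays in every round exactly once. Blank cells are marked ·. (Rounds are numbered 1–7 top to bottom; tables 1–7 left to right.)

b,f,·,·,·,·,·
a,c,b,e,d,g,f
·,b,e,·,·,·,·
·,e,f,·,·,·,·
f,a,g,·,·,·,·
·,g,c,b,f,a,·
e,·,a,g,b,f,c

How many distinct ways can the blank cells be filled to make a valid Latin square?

Round 1, table 3: eliminating its round and table leaves {d}.
Round 1, table 4: eliminating its round and table leaves {a, d, c}.
Round 1, table 5: eliminating its round and table leaves {g, a, e, c}.
Round 1, table 6: eliminating its round and table leaves {e, d, c}.
Round 1, table 7: eliminating its round and table leaves {g, a, e, d}.
Round 3, table 1: eliminating its round and table leaves {g, d, c}.
Round 3, table 4: eliminating its round and table leaves {f, a, d, c}.
Round 3, table 5: eliminating its round and table leaves {g, a, c}.
Round 3, table 6: eliminating its round and table leaves {d, c}.
Round 3, table 7: eliminating its round and table leaves {g, a, d}.
Round 4, table 1: eliminating its round and table leaves {g, d, c}.
Round 4, table 4: eliminating its round and table leaves {a, d, c}.
Round 4, table 5: eliminating its round and table leaves {g, a, c}.
Round 4, table 6: eliminating its round and table leaves {b, d, c}.
Round 4, table 7: eliminating its round and table leaves {g, b, a, d}.
Round 5, table 4: eliminating its round and table leaves {d, c}.
Round 5, table 5: eliminating its round and table leaves {e, c}.
Round 5, table 6: eliminating its round and table leaves {b, e, d, c}.
Round 5, table 7: eliminating its round and table leaves {b, e, d}.
Round 6, table 1: eliminating its round and table leaves {d}.
Round 6, table 7: eliminating its round and table leaves {e, d}.
Round 7, table 2: eliminating its round and table leaves {d}.
Enumerating the assignments across these blanks that avoid any round or table repeat gives 7 completions.

7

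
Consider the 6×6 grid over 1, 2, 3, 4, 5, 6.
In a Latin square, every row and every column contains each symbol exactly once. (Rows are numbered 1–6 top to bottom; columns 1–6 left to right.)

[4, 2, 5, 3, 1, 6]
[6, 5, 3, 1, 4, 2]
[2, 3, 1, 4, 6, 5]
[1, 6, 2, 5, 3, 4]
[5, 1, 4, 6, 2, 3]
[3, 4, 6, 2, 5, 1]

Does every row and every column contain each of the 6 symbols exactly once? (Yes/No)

Yes

Each row is a permutation of the 6 symbols, and so is each column.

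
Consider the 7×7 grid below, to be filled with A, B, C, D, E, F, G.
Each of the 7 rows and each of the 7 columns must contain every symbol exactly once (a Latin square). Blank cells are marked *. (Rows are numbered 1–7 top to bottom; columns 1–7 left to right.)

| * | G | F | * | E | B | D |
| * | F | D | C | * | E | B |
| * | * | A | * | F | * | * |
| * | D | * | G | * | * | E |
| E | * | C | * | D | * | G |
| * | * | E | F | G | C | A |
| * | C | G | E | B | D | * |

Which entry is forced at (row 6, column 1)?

D

Row 1, column 4: row 1 has {B, D, E, F, G} and column 4 has {C, E, F, G}, leaving only A.
Row 1, column 1: row 1 has {A, B, D, E, F, G} and column 1 has {E}, leaving only C.
Row 2, column 5: row 2 has {B, C, D, E, F} and column 5 has {B, D, E, F, G}, leaving only A.
Row 2, column 1: row 2 has {A, B, C, D, E, F} and column 1 has {C, E}, leaving only G.
Row 3, column 6: row 3 has {A, F} and column 6 has {B, C, D, E}, leaving only G.
Row 3, column 7: row 3 has {A, F, G} and column 7 has {A, B, D, E, G}, leaving only C.
Row 4, column 3: row 4 has {D, E, G} and column 3 has {A, C, D, E, F, G}, leaving only B.
Row 4, column 5: row 4 has {B, D, E, G} and column 5 has {A, B, D, E, F, G}, leaving only C.
Row 5, column 4: row 5 has {C, D, E, G} and column 4 has {A, C, E, F, G}, leaving only B.
Row 3, column 4: row 3 has {A, C, F, G} and column 4 has {A, B, C, E, F, G}, leaving only D.
Row 3, column 1: row 3 has {A, C, D, F, G} and column 1 has {C, E, G}, leaving only B.
Row 6 already has {A, C, E, F, G} and column 1 already has {B, C, E, G}, so row 6, column 1 must be D.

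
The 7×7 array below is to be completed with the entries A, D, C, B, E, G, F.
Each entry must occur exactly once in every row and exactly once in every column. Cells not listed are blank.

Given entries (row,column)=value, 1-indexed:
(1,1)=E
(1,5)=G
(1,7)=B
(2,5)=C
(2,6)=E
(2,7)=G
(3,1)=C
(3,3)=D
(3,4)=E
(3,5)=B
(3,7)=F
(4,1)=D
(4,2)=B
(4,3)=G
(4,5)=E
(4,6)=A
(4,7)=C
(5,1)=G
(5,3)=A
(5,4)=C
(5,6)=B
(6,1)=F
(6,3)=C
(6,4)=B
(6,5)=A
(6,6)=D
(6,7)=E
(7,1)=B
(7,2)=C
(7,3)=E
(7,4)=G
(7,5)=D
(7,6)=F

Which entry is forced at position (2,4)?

Row 1, column 3: row 1 has {B, E, G} and column 3 has {A, D, C, E, G}, leaving only F.
Row 1, column 6: row 1 has {B, E, G, F} and column 6 has {A, D, B, E, F}, leaving only C.
Row 2, column 1: row 2 has {C, E, G} and column 1 has {D, C, B, E, G, F}, leaving only A.
Row 2, column 3: row 2 has {A, C, E, G} and column 3 has {A, D, C, E, G, F}, leaving only B.
Row 3, column 6: row 3 has {D, C, B, E, F} and column 6 has {A, D, C, B, E, F}, leaving only G.
Row 3, column 2: row 3 has {D, C, B, E, G, F} and column 2 has {C, B}, leaving only A.
Row 1, column 2: row 1 has {C, B, E, G, F} and column 2 has {A, C, B}, leaving only D.
Row 1, column 4: row 1 has {D, C, B, E, G, F} and column 4 has {C, B, E, G}, leaving only A.
Row 2, column 2: row 2 has {A, C, B, E, G} and column 2 has {A, D, C, B}, leaving only F.
Row 2 already has {A, C, B, E, G, F} and column 4 already has {A, C, B, E, G}, so row 2, column 4 must be D.

D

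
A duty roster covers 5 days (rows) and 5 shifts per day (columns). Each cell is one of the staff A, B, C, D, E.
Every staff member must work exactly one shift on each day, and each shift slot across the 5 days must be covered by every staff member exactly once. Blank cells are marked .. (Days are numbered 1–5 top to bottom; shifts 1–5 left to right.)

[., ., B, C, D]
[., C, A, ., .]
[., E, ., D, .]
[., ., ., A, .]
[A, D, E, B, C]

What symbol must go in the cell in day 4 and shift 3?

Day 1, shift 1: day 1 has {B, C, D} and shift 1 has {A}, leaving only E.
Day 1, shift 2: day 1 has {B, C, D, E} and shift 2 has {C, D, E}, leaving only A.
Day 2, shift 4: day 2 has {A, C} and shift 4 has {A, B, C, D}, leaving only E.
Day 2, shift 5: day 2 has {A, C, E} and shift 5 has {C, D}, leaving only B.
Day 2, shift 1: day 2 has {A, B, C, E} and shift 1 has {A, E}, leaving only D.
Day 3, shift 3: day 3 has {D, E} and shift 3 has {A, B, E}, leaving only C.
Day 4 already has {A} and shift 3 already has {A, B, C, E}, so day 4, shift 3 must be D.

D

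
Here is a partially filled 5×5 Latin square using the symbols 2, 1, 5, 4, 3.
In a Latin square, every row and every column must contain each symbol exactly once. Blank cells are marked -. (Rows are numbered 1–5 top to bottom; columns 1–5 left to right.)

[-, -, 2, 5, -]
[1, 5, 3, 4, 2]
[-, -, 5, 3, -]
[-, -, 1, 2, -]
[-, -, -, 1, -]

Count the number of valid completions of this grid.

6

Row 1, column 1: eliminating its row and column leaves {4, 3}.
Row 1, column 2: eliminating its row and column leaves {1, 4, 3}.
Row 1, column 5: eliminating its row and column leaves {1, 4, 3}.
Row 3, column 1: eliminating its row and column leaves {2, 4}.
Row 3, column 2: eliminating its row and column leaves {2, 1, 4}.
Row 3, column 5: eliminating its row and column leaves {1, 4}.
Row 4, column 1: eliminating its row and column leaves {5, 4, 3}.
Row 4, column 2: eliminating its row and column leaves {4, 3}.
Row 4, column 5: eliminating its row and column leaves {5, 4, 3}.
Row 5, column 1: eliminating its row and column leaves {2, 5, 4, 3}.
Row 5, column 2: eliminating its row and column leaves {2, 4, 3}.
Row 5, column 3: eliminating its row and column leaves {4}.
Row 5, column 5: eliminating its row and column leaves {5, 4, 3}.
Enumerating the assignments across these blanks that avoid any row or column repeat gives 6 completions.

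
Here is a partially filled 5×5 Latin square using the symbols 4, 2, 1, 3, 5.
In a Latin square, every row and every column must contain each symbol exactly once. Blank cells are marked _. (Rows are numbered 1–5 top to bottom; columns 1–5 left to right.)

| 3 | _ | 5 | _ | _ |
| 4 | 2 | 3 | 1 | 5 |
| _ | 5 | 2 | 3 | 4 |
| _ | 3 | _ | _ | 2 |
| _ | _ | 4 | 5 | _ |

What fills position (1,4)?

Row 1, column 5: row 1 has {3, 5} and column 5 has {4, 2, 5}, leaving only 1.
Row 1, column 2: row 1 has {1, 3, 5} and column 2 has {2, 3, 5}, leaving only 4.
Row 1 already has {4, 1, 3, 5} and column 4 already has {1, 3, 5}, so row 1, column 4 must be 2.

2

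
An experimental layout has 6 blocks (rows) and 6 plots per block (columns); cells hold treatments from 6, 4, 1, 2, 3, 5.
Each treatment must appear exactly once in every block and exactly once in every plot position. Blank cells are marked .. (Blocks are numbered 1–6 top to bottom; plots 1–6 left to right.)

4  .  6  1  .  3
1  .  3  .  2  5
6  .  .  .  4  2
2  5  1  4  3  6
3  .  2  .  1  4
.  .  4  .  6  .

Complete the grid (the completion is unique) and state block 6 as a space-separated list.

Block 6, plot 1: block 6 has {6, 4} and plot 1 has {6, 4, 1, 2, 3}, leaving only 5.
Block 6, plot 6: block 6 has {6, 4, 5} and plot 6 has {6, 4, 2, 3, 5}, leaving only 1.
Block 1, plot 2: block 1 has {6, 4, 1, 3} and plot 2 has {5}, leaving only 2.
Block 6, plot 2: block 6 has {6, 4, 1, 5} and plot 2 has {2, 5}, leaving only 3.
Block 6, plot 4: block 6 has {6, 4, 1, 3, 5} and plot 4 has {4, 1}, leaving only 2.
So block 6 reads: 5 3 4 2 6 1.

5 3 4 2 6 1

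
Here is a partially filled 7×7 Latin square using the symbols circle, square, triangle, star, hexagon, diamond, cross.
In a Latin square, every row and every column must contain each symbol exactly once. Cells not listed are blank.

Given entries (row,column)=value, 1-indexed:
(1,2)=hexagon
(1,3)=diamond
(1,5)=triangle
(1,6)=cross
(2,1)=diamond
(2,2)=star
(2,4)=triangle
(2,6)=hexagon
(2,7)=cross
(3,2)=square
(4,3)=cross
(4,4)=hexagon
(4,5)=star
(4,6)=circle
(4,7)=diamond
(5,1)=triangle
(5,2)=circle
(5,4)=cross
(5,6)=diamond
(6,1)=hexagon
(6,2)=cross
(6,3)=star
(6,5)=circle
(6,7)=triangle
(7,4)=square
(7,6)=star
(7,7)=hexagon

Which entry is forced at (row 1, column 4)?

circle

Row 2, column 5: row 2 has {triangle, star, hexagon, diamond, cross} and column 5 has {circle, triangle, star}, leaving only square.
Row 2, column 3: row 2 has {square, triangle, star, hexagon, diamond, cross} and column 3 has {star, diamond, cross}, leaving only circle.
Row 3, column 6: row 3 has {square} and column 6 has {circle, star, hexagon, diamond, cross}, leaving only triangle.
Row 3, column 3: row 3 has {square, triangle} and column 3 has {circle, star, diamond, cross}, leaving only hexagon.
Row 4, column 1: row 4 has {circle, star, hexagon, diamond, cross} and column 1 has {triangle, hexagon, diamond}, leaving only square.
Row 4, column 2: row 4 has {circle, square, star, hexagon, diamond, cross} and column 2 has {circle, square, star, hexagon, cross}, leaving only triangle.
Row 5, column 3: row 5 has {circle, triangle, diamond, cross} and column 3 has {circle, star, hexagon, diamond, cross}, leaving only square.
Row 5, column 5: row 5 has {circle, square, triangle, diamond, cross} and column 5 has {circle, square, triangle, star}, leaving only hexagon.
Row 5, column 7: row 5 has {circle, square, triangle, hexagon, diamond, cross} and column 7 has {triangle, hexagon, diamond, cross}, leaving only star.
Row 3, column 7: row 3 has {square, triangle, hexagon} and column 7 has {triangle, star, hexagon, diamond, cross}, leaving only circle.
Row 1, column 7: row 1 has {triangle, hexagon, diamond, cross} and column 7 has {circle, triangle, star, hexagon, diamond, cross}, leaving only square.
Row 6, column 4: row 6 has {circle, triangle, star, hexagon, cross} and column 4 has {square, triangle, hexagon, cross}, leaving only diamond.
Row 3, column 4: row 3 has {circle, square, triangle, hexagon} and column 4 has {square, triangle, hexagon, diamond, cross}, leaving only star.
Row 1 already has {square, triangle, hexagon, diamond, cross} and column 4 already has {square, triangle, star, hexagon, diamond, cross}, so row 1, column 4 must be circle.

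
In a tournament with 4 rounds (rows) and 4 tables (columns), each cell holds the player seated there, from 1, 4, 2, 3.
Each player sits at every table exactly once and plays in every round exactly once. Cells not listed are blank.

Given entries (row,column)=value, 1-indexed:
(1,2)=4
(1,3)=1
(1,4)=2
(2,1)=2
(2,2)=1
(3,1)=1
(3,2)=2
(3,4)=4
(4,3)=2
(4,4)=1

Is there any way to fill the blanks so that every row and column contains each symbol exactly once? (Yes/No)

Yes

No round or table among the givens repeats a symbol, and propagating forced cells runs into no contradiction.
One valid completion exists (for instance, 3 4 1 2 / 2 1 4 3 / 1 2 3 4 / 4 3 2 1).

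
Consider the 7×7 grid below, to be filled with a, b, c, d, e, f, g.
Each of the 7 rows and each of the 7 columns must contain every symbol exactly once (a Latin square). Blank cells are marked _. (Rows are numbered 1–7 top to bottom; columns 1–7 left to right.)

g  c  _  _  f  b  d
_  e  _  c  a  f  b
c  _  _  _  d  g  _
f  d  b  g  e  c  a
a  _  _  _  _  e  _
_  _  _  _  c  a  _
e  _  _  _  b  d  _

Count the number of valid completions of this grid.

Row 1, column 3: eliminating its row and column leaves {a, e}.
Row 1, column 4: eliminating its row and column leaves {a, e}.
Row 2, column 1: eliminating its row and column leaves {d}.
Row 2, column 3: eliminating its row and column leaves {d, g}.
Row 3, column 2: eliminating its row and column leaves {a, b, f}.
Row 3, column 3: eliminating its row and column leaves {a, e, f}.
Row 3, column 4: eliminating its row and column leaves {a, b, e, f}.
Row 3, column 7: eliminating its row and column leaves {e, f}.
Row 5, column 2: eliminating its row and column leaves {b, f, g}.
Row 5, column 3: eliminating its row and column leaves {c, d, f, g}.
Row 5, column 4: eliminating its row and column leaves {b, d, f}.
Row 5, column 5: eliminating its row and column leaves {g}.
Row 5, column 7: eliminating its row and column leaves {c, f, g}.
Row 6, column 1: eliminating its row and column leaves {b, d}.
Row 6, column 2: eliminating its row and column leaves {b, f, g}.
Row 6, column 3: eliminating its row and column leaves {d, e, f, g}.
Row 6, column 4: eliminating its row and column leaves {b, d, e, f}.
Row 6, column 7: eliminating its row and column leaves {e, f, g}.
Row 7, column 2: eliminating its row and column leaves {a, f, g}.
Row 7, column 3: eliminating its row and column leaves {a, c, f, g}.
Row 7, column 4: eliminating its row and column leaves {a, f}.
Row 7, column 7: eliminating its row and column leaves {c, f, g}.
Enumerating the assignments across these blanks that avoid any row or column repeat gives 9 completions.

9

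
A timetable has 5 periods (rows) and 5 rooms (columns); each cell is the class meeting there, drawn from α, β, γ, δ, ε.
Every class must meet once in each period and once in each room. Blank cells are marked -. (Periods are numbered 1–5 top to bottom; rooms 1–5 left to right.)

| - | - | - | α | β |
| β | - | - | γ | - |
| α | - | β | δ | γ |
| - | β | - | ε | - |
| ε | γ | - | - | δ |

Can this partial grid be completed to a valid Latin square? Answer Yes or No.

Yes

No period or room among the givens repeats a symbol, and propagating forced cells runs into no contradiction.
One valid completion exists (for instance, γ δ ε α β / β α δ γ ε / α ε β δ γ / δ β γ ε α / ε γ α β δ).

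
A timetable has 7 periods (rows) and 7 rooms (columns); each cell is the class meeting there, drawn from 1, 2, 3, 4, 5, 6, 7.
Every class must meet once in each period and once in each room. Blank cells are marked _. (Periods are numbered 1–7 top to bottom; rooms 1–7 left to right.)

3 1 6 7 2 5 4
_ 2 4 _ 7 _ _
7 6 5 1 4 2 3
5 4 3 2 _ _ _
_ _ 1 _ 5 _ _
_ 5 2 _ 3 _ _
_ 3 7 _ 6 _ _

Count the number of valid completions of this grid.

9

Period 2, room 1: eliminating its period and room leaves {1, 6}.
Period 2, room 4: eliminating its period and room leaves {3, 5, 6}.
Period 2, room 6: eliminating its period and room leaves {1, 3, 6}.
Period 2, room 7: eliminating its period and room leaves {1, 5, 6}.
Period 4, room 5: eliminating its period and room leaves {1}.
Period 4, room 6: eliminating its period and room leaves {1, 6, 7}.
Period 4, room 7: eliminating its period and room leaves {1, 6, 7}.
Period 5, room 1: eliminating its period and room leaves {2, 4, 6}.
Period 5, room 2: eliminating its period and room leaves {7}.
Period 5, room 4: eliminating its period and room leaves {3, 4, 6}.
Period 5, room 6: eliminating its period and room leaves {3, 4, 6, 7}.
Period 5, room 7: eliminating its period and room leaves {2, 6, 7}.
Period 6, room 1: eliminating its period and room leaves {1, 4, 6}.
Period 6, room 4: eliminating its period and room leaves {4, 6}.
Period 6, room 6: eliminating its period and room leaves {1, 4, 6, 7}.
Period 6, room 7: eliminating its period and room leaves {1, 6, 7}.
Period 7, room 1: eliminating its period and room leaves {1, 2, 4}.
Period 7, room 4: eliminating its period and room leaves {4, 5}.
Period 7, room 6: eliminating its period and room leaves {1, 4}.
Period 7, room 7: eliminating its period and room leaves {1, 2, 5}.
Enumerating the assignments across these blanks that avoid any period or room repeat gives 9 completions.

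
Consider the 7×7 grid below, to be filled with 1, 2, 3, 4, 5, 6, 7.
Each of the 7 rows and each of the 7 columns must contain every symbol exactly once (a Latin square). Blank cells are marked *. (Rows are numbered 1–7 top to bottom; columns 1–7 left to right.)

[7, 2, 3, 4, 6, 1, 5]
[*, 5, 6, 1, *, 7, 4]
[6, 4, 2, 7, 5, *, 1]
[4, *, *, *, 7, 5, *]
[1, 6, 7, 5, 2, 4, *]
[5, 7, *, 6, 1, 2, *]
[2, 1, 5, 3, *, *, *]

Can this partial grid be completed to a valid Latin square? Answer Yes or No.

No

Row 2, column 1: row 2 has {1, 4, 5, 6, 7} and column 1 has {1, 2, 4, 5, 6, 7}, so it must be 3.
Now row 2, column 5: row 2 together with column 5 already contain {1, 2, 3, 4, 5, 6, 7} — every symbol — so nothing can go there. The grid has no valid completion.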